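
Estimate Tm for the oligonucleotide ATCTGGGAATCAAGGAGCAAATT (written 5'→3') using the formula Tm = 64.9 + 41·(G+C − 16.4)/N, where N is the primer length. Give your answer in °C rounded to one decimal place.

Base counts: A=9, T=5, G=6, C=3; G+C = 9, N = 23.
Tm = 64.9 + 41·(9 − 16.4)/23 = 64.9 + -303.40/23 = 51.7°C.

51.7°C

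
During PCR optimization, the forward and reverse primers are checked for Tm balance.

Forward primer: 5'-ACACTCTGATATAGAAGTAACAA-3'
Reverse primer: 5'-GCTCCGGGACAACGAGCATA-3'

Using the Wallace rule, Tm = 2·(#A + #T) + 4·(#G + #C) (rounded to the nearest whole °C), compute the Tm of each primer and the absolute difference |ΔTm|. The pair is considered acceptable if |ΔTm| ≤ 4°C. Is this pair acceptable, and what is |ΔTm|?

Forward: A=11 T=5 G=3 C=4 → Tm = 2·16 + 4·7 = 60°C.
Reverse: A=6 T=2 G=6 C=6 → Tm = 2·8 + 4·12 = 64°C.
|ΔTm| = |60 − 64| = 4°C, ≤ 4°C.

|ΔTm| = 4°C; the pair is acceptable.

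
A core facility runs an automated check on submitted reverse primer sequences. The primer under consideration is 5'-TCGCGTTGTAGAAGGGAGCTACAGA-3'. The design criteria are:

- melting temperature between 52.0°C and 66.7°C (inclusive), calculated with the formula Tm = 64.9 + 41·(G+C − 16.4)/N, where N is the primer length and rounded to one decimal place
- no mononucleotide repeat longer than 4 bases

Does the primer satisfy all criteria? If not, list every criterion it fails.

Meets all criteria.

Base counts: A=7, T=5, G=9, C=4 (length 25).
Tm: Tm = 64.9 + 41·(13 − 16.4)/25 = 59.3°C ✓
homopolymer run: longest run = 3 ✓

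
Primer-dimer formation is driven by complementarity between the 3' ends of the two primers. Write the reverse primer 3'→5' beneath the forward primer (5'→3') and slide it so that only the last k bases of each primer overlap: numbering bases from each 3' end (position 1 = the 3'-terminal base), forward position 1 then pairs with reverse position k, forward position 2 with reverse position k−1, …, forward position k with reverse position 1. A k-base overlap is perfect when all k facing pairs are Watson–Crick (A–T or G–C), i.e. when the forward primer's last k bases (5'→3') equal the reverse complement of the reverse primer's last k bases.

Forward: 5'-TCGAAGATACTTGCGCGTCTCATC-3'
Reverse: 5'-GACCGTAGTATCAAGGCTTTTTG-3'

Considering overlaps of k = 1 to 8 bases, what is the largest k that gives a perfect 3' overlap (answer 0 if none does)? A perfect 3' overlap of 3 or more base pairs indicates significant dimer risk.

Last 8 bases (5'→3') — forward …GTCTCATC, reverse …GCTTTTTG.
Reverse complement of the reverse primer's last 8 bases: CAAAAAGC; its first k bases are the reverse complement of the reverse primer's last k bases, so a perfect k-base overlap needs the forward primer's last k bases to equal them.
Comparing (forward last k vs required): k=1: C vs C ✓; k=2: TC vs CA ✗; k=3: ATC vs CAA ✗; k=4: CATC vs CAAA ✗; k=5: TCATC vs CAAAA ✗; k=6: CTCATC vs CAAAAA ✗; k=7: TCTCATC vs CAAAAAG ✗; k=8: GTCTCATC vs CAAAAAGC ✗.
Only k = 1 is perfect, so the longest perfect 3' overlap is 1.

Longest perfect overlap: 1 complementary base pair; below the dimer-risk threshold (threshold 3).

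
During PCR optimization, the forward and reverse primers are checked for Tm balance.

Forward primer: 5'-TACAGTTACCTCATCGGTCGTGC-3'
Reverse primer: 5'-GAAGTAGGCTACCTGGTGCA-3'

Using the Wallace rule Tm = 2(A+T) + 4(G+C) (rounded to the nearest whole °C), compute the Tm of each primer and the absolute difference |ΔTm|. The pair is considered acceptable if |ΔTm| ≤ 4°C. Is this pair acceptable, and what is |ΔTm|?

Forward: A=4 T=7 G=5 C=7 → Tm = 2·11 + 4·12 = 70°C.
Reverse: A=5 T=4 G=7 C=4 → Tm = 2·9 + 4·11 = 62°C.
|ΔTm| = |70 − 62| = 8°C, > 4°C.

|ΔTm| = 8°C; the pair is not acceptable.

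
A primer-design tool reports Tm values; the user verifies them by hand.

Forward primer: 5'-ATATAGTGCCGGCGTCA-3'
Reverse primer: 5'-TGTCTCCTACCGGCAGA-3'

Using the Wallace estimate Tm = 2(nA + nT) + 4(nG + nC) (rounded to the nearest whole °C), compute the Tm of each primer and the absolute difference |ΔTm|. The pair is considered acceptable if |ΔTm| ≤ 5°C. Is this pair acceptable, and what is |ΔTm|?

|ΔTm| = 2°C; the pair is acceptable.

Forward: A=4 T=4 G=5 C=4 → Tm = 2·8 + 4·9 = 52°C.
Reverse: A=3 T=4 G=4 C=6 → Tm = 2·7 + 4·10 = 54°C.
|ΔTm| = |52 − 54| = 2°C, ≤ 5°C.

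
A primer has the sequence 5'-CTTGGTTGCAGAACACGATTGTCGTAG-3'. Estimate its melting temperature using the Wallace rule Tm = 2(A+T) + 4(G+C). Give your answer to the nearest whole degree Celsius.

80°C

Base counts: A=6, T=8, G=8, C=5 (length 27).
Tm = 2·(6+8) + 4·(8+5) = 2·14 + 4·13 = 28 + 52 = 80°C.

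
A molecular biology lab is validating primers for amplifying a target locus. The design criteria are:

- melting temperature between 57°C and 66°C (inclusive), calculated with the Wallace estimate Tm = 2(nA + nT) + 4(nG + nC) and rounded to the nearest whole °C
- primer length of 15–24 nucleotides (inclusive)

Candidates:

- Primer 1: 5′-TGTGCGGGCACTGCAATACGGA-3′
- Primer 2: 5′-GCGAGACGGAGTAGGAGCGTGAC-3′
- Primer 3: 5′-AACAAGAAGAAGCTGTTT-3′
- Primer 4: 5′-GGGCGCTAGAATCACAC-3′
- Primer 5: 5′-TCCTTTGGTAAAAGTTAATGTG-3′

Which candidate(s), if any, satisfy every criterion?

Primer 5 only.

Primer 1 (22 nt, A=5 T=4 G=8 C=5): Tm = 2·9 + 4·13 = 70°C, outside 57–66°C ✗; length 22 ✓ — fails.
Primer 2 (23 nt, A=6 T=2 G=11 C=4): Tm = 2·8 + 4·15 = 76°C, outside 57–66°C ✗; length 23 ✓ — fails.
Primer 3 (18 nt, A=8 T=4 G=4 C=2): Tm = 2·12 + 4·6 = 48°C, outside 57–66°C ✗; length 18 ✓ — fails.
Primer 4 (17 nt, A=5 T=2 G=5 C=5): Tm = 2·7 + 4·10 = 54°C, outside 57–66°C ✗; length 17 ✓ — fails.
Primer 5 (22 nt, A=6 T=9 G=5 C=2): Tm = 2·15 + 4·7 = 58°C ✓; length 22 ✓ — passes.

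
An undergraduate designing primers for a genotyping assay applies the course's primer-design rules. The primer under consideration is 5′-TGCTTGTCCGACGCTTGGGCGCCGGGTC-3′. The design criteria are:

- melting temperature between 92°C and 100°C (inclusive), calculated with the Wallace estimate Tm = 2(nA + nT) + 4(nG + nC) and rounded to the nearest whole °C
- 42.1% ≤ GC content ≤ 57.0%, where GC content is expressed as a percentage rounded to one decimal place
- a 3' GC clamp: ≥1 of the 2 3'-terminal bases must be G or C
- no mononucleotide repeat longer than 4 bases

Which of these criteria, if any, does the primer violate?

Base counts: A=1, T=7, G=11, C=9 (length 28).
Tm: Tm = 2·8 + 4·20 = 96°C ✓
GC content: GC 20/28 = 71.4%, outside 42.1–57.0% ✗
GC clamp: 3' end TC has 1 G/C ✓
homopolymer run: longest run = 3 ✓

Fails: GC content.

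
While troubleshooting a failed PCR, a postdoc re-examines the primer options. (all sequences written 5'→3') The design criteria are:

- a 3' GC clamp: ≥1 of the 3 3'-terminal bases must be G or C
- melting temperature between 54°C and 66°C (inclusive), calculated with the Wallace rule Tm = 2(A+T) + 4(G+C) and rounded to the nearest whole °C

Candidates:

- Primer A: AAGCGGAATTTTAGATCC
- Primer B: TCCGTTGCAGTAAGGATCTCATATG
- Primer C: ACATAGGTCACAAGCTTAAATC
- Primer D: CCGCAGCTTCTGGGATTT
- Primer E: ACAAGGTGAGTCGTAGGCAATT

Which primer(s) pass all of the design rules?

Primer A (18 nt, A=6 T=5 G=4 C=3): 3' end TCC has 2 G/C ✓; Tm = 2·11 + 4·7 = 50°C, outside 54–66°C ✗ — fails.
Primer B (25 nt, A=6 T=8 G=6 C=5): 3' end ATG has 1 G/C ✓; Tm = 2·14 + 4·11 = 72°C, outside 54–66°C ✗ — fails.
Primer C (22 nt, A=9 T=5 G=3 C=5): 3' end ATC has 1 G/C ✓; Tm = 2·14 + 4·8 = 60°C ✓ — passes.
Primer D (18 nt, A=2 T=6 G=5 C=5): 3' end TTT has 0 G/C, need ≥1 ✗; Tm = 2·8 + 4·10 = 56°C ✓ — fails.
Primer E (22 nt, A=7 T=5 G=7 C=3): 3' end ATT has 0 G/C, need ≥1 ✗; Tm = 2·12 + 4·10 = 64°C ✓ — fails.

Primer C only.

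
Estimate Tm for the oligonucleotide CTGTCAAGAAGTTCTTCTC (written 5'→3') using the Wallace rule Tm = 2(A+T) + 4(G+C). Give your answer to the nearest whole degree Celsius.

54°C

Base counts: A=4, T=7, G=3, C=5 (length 19).
Tm = 2·(4+7) + 4·(3+5) = 2·11 + 4·8 = 22 + 32 = 54°C.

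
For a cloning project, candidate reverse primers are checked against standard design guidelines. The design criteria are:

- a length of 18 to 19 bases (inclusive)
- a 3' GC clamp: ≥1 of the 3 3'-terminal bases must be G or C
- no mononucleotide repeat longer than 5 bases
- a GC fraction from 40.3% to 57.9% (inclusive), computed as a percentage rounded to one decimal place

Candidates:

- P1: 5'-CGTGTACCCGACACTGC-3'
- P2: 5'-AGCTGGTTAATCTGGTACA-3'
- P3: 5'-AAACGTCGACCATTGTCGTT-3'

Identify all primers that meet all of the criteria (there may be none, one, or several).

P2 only.

P1 (17 nt, A=3 T=3 G=4 C=7): length 17, outside 18–19 ✗; 3' end TGC has 2 G/C ✓; longest run = 3 ✓; GC 11/17 = 64.7%, outside 40.3–57.9% ✗ — fails.
P2 (19 nt, A=5 T=6 G=5 C=3): length 19 ✓; 3' end ACA has 1 G/C ✓; longest run = 2 ✓; GC 8/19 = 42.1% ✓ — passes.
P3 (20 nt, A=5 T=6 G=4 C=5): length 20, outside 18–19 ✗; 3' end GTT has 1 G/C ✓; longest run = 3 ✓; GC 9/20 = 45.0% ✓ — fails.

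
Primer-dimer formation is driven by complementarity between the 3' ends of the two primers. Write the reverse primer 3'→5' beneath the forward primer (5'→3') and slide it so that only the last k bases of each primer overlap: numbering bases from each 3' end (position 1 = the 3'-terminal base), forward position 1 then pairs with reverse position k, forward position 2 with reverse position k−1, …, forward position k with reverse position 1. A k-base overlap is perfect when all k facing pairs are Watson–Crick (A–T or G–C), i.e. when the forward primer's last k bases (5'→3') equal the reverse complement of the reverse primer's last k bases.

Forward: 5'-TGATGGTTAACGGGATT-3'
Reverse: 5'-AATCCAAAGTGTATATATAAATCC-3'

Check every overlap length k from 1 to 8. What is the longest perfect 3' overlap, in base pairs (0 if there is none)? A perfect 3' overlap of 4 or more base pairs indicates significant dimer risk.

Last 8 bases (5'→3') — forward …ACGGGATT, reverse …ATAAATCC.
Reverse complement of the reverse primer's last 8 bases: GGATTTAT; its first k bases are the reverse complement of the reverse primer's last k bases, so a perfect k-base overlap needs the forward primer's last k bases to equal them.
Comparing (forward last k vs required): k=1: T vs G ✗; k=2: TT vs GG ✗; k=3: ATT vs GGA ✗; k=4: GATT vs GGAT ✗; k=5: GGATT vs GGATT ✓; k=6: GGGATT vs GGATTT ✗; k=7: CGGGATT vs GGATTTA ✗; k=8: ACGGGATT vs GGATTTAT ✗.
Only k = 5 is perfect, so the longest perfect 3' overlap is 5.

Longest perfect overlap: 5 complementary base pairs; significant dimer risk (threshold 4).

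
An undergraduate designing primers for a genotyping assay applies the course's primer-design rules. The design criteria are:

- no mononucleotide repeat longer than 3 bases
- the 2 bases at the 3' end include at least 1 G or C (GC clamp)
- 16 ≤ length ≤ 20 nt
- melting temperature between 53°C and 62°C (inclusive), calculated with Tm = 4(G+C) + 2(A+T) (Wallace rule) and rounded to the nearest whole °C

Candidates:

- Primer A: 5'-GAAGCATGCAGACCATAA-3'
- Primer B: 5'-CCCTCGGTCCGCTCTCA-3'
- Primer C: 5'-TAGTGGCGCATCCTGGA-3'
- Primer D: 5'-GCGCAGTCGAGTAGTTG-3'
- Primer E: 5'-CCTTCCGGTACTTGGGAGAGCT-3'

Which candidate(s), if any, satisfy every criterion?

Primer A (18 nt, A=8 T=2 G=4 C=4): longest run = 2 ✓; 3' end AA has 0 G/C, need ≥1 ✗; length 18 ✓; Tm = 2·10 + 4·8 = 52°C, outside 53–62°C ✗ — fails.
Primer B (17 nt, A=1 T=4 G=3 C=9): longest run = 3 ✓; 3' end CA has 1 G/C ✓; length 17 ✓; Tm = 2·5 + 4·12 = 58°C ✓ — passes.
Primer C (17 nt, A=3 T=4 G=6 C=4): longest run = 2 ✓; 3' end GA has 1 G/C ✓; length 17 ✓; Tm = 2·7 + 4·10 = 54°C ✓ — passes.
Primer D (17 nt, A=3 T=4 G=7 C=3): longest run = 2 ✓; 3' end TG has 1 G/C ✓; length 17 ✓; Tm = 2·7 + 4·10 = 54°C ✓ — passes.
Primer E (22 nt, A=3 T=6 G=7 C=6): longest run = 3 ✓; 3' end CT has 1 G/C ✓; length 22, outside 16–20 ✗; Tm = 2·9 + 4·13 = 70°C, outside 53–62°C ✗ — fails.

Primer B, Primer C and Primer D.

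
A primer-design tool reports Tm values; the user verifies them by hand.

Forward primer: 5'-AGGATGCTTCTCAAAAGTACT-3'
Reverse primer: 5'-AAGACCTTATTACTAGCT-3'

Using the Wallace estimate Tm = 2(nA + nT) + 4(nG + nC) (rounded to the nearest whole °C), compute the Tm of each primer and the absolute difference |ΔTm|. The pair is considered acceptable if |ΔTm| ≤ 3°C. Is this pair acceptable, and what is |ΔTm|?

|ΔTm| = 10°C; the pair is not acceptable.

Forward: A=7 T=6 G=4 C=4 → Tm = 2·13 + 4·8 = 58°C.
Reverse: A=6 T=6 G=2 C=4 → Tm = 2·12 + 4·6 = 48°C.
|ΔTm| = |58 − 48| = 10°C, > 3°C.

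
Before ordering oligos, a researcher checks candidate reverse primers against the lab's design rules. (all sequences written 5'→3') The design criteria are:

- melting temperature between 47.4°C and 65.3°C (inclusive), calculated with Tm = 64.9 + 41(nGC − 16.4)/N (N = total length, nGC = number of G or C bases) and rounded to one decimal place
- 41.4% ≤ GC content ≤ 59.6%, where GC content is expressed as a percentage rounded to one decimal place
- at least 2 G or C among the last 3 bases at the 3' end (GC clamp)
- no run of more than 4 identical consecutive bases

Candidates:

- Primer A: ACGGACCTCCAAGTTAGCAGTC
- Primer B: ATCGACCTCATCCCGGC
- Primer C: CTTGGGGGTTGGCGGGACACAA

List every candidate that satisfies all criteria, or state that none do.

Primer A (22 nt, A=6 T=4 G=5 C=7): Tm = 64.9 + 41·(12 − 16.4)/22 = 56.7°C ✓; GC 12/22 = 54.5% ✓; 3' end GTC has 2 G/C ✓; longest run = 2 ✓ — passes.
Primer B (17 nt, A=3 T=3 G=3 C=8): Tm = 64.9 + 41·(11 − 16.4)/17 = 51.9°C ✓; GC 11/17 = 64.7%, outside 41.4–59.6% ✗; 3' end GGC has 3 G/C ✓; longest run = 3 ✓ — fails.
Primer C (22 nt, A=4 T=4 G=10 C=4): Tm = 64.9 + 41·(14 − 16.4)/22 = 60.4°C ✓; GC 14/22 = 63.6%, outside 41.4–59.6% ✗; 3' end CAA has 1 G/C, need ≥2 ✗; longest run = 5, exceeds 4 ✗ — fails.

Primer A only.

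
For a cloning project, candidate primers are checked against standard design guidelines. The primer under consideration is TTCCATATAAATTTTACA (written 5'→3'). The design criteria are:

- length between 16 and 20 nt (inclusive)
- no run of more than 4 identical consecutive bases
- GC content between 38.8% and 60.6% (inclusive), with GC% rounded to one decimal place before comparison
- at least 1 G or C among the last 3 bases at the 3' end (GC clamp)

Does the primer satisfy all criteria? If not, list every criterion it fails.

Fails: GC content.

Base counts: A=7, T=8, G=0, C=3 (length 18).
length: length 18 ✓
homopolymer run: longest run = 4 ✓
GC content: GC 3/18 = 16.7%, outside 38.8–60.6% ✗
GC clamp: 3' end ACA has 1 G/C ✓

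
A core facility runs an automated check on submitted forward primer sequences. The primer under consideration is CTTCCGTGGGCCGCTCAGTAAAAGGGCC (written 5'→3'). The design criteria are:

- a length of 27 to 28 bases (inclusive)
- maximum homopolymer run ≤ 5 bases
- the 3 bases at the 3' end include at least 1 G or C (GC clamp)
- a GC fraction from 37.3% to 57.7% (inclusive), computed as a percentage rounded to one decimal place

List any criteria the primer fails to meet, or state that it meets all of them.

Fails: GC content.

Base counts: A=5, T=5, G=9, C=9 (length 28).
length: length 28 ✓
homopolymer run: longest run = 4 ✓
GC clamp: 3' end GCC has 3 G/C ✓
GC content: GC 18/28 = 64.3%, outside 37.3–57.7% ✗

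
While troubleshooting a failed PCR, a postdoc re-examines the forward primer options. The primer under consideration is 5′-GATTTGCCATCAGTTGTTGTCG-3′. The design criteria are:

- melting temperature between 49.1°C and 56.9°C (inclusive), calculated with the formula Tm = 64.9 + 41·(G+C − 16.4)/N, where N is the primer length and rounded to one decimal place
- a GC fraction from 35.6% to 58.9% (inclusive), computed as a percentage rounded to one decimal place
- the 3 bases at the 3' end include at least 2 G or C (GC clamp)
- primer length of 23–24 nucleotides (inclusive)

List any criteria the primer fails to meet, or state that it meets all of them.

Base counts: A=3, T=9, G=6, C=4 (length 22).
Tm: Tm = 64.9 + 41·(10 − 16.4)/22 = 53.0°C ✓
GC content: GC 10/22 = 45.5% ✓
GC clamp: 3' end TCG has 2 G/C ✓
length: length 22, outside 23–24 ✗

Fails: length.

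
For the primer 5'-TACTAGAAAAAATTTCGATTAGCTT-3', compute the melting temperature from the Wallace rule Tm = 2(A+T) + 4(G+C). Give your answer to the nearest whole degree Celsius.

Base counts: A=10, T=9, G=3, C=3 (length 25).
Tm = 2·(10+9) + 4·(3+3) = 2·19 + 4·6 = 38 + 24 = 62°C.

62°C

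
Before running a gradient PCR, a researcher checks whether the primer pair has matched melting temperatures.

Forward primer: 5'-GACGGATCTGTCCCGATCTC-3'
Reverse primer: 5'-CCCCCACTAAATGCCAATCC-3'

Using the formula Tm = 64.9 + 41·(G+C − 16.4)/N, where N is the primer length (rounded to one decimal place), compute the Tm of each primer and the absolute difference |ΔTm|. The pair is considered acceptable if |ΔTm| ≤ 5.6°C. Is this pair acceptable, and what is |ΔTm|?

|ΔTm| = 2.1°C; the pair is acceptable.

Forward: G+C = 12, N = 20 → Tm = 64.9 + 41·(12 − 16.4)/20 = 55.9°C.
Reverse: G+C = 11, N = 20 → Tm = 64.9 + 41·(11 − 16.4)/20 = 53.8°C.
|ΔTm| = |55.9 − 53.8| = 2.1°C, ≤ 5.6°C.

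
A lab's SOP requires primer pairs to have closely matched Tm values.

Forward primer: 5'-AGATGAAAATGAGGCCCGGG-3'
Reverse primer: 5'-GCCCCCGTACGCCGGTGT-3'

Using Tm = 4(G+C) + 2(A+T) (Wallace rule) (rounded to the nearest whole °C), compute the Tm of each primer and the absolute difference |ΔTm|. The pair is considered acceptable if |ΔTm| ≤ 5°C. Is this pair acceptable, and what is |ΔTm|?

Forward: A=7 T=2 G=8 C=3 → Tm = 2·9 + 4·11 = 62°C.
Reverse: A=1 T=3 G=6 C=8 → Tm = 2·4 + 4·14 = 64°C.
|ΔTm| = |62 − 64| = 2°C, ≤ 5°C.

|ΔTm| = 2°C; the pair is acceptable.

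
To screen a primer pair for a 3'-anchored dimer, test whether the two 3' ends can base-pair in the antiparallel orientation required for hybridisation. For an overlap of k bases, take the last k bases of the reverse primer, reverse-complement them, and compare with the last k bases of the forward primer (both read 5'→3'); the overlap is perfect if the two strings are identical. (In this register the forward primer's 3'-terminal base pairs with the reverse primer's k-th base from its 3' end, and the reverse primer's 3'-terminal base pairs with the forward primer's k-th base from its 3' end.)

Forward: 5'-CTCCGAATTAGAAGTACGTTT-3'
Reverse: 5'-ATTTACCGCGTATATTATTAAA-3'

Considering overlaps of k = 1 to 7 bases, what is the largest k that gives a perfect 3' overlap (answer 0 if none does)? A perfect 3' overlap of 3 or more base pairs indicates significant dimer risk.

Longest perfect overlap: 3 complementary base pairs; significant dimer risk (threshold 3).

Last 7 bases (5'→3') — forward …TACGTTT, reverse …TATTAAA.
Reverse complement of the reverse primer's last 7 bases: TTTAATA; its first k bases are the reverse complement of the reverse primer's last k bases, so a perfect k-base overlap needs the forward primer's last k bases to equal them.
Comparing (forward last k vs required): k=1: T vs T ✓; k=2: TT vs TT ✓; k=3: TTT vs TTT ✓; k=4: GTTT vs TTTA ✗; k=5: CGTTT vs TTTAA ✗; k=6: ACGTTT vs TTTAAT ✗; k=7: TACGTTT vs TTTAATA ✗.
Perfect overlaps at k = 1, 2, 3; the largest is 3.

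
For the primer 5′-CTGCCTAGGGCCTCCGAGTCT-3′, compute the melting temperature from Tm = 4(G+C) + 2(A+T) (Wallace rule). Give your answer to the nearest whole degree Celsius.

Base counts: A=2, T=5, G=6, C=8 (length 21).
Tm = 2·(2+5) + 4·(6+8) = 2·7 + 4·14 = 14 + 56 = 70°C.

70°C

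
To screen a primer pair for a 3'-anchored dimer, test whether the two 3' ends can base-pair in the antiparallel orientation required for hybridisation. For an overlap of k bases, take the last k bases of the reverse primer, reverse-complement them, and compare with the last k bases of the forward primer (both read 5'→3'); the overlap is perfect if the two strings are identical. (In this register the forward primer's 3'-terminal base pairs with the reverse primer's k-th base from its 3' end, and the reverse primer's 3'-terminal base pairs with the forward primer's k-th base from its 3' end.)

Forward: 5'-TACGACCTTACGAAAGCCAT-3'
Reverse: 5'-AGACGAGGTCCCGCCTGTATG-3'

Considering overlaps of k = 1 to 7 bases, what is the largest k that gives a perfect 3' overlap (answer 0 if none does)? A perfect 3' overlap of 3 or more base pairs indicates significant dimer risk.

Longest perfect overlap: 3 complementary base pairs; significant dimer risk (threshold 3).

Last 7 bases (5'→3') — forward …AAGCCAT, reverse …CTGTATG.
Reverse complement of the reverse primer's last 7 bases: CATACAG; its first k bases are the reverse complement of the reverse primer's last k bases, so a perfect k-base overlap needs the forward primer's last k bases to equal them.
Comparing (forward last k vs required): k=1: T vs C ✗; k=2: AT vs CA ✗; k=3: CAT vs CAT ✓; k=4: CCAT vs CATA ✗; k=5: GCCAT vs CATAC ✗; k=6: AGCCAT vs CATACA ✗; k=7: AAGCCAT vs CATACAG ✗.
Only k = 3 is perfect, so the longest perfect 3' overlap is 3.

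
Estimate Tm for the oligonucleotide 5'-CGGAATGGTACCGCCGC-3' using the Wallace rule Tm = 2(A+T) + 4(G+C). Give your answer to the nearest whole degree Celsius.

58°C

Base counts: A=3, T=2, G=6, C=6 (length 17).
Tm = 2·(3+2) + 4·(6+6) = 2·5 + 4·12 = 10 + 48 = 58°C.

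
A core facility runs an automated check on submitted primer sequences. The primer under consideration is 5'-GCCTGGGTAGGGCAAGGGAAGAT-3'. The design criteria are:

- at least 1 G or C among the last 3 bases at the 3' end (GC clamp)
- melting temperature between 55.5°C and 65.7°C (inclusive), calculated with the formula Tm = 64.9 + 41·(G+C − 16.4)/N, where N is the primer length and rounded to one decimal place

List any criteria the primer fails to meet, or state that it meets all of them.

Meets all criteria.

Base counts: A=6, T=3, G=11, C=3 (length 23).
GC clamp: 3' end GAT has 1 G/C ✓
Tm: Tm = 64.9 + 41·(14 − 16.4)/23 = 60.6°C ✓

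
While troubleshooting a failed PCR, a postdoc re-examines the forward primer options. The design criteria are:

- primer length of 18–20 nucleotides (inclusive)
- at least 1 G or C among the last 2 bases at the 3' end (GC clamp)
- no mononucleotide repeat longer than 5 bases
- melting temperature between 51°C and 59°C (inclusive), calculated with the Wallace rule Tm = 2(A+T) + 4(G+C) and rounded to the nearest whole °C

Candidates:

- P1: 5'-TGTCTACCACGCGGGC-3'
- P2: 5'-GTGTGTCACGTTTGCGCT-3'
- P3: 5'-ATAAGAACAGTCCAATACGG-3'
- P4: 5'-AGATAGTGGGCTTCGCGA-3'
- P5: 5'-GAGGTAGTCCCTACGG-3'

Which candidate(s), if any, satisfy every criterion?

P2, P3 and P4.

P1 (16 nt, A=2 T=3 G=5 C=6): length 16, outside 18–20 ✗; 3' end GC has 2 G/C ✓; longest run = 3 ✓; Tm = 2·5 + 4·11 = 54°C ✓ — fails.
P2 (18 nt, A=1 T=7 G=6 C=4): length 18 ✓; 3' end CT has 1 G/C ✓; longest run = 3 ✓; Tm = 2·8 + 4·10 = 56°C ✓ — passes.
P3 (20 nt, A=9 T=3 G=4 C=4): length 20 ✓; 3' end GG has 2 G/C ✓; longest run = 2 ✓; Tm = 2·12 + 4·8 = 56°C ✓ — passes.
P4 (18 nt, A=4 T=4 G=7 C=3): length 18 ✓; 3' end GA has 1 G/C ✓; longest run = 3 ✓; Tm = 2·8 + 4·10 = 56°C ✓ — passes.
P5 (16 nt, A=3 T=3 G=6 C=4): length 16, outside 18–20 ✗; 3' end GG has 2 G/C ✓; longest run = 3 ✓; Tm = 2·6 + 4·10 = 52°C ✓ — fails.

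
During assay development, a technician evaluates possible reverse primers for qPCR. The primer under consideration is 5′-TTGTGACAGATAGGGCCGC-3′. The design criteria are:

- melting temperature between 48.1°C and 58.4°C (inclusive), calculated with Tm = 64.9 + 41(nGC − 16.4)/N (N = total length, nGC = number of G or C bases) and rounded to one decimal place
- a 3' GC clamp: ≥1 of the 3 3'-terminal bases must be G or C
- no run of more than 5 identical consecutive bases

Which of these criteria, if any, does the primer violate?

Base counts: A=4, T=4, G=7, C=4 (length 19).
Tm: Tm = 64.9 + 41·(11 − 16.4)/19 = 53.2°C ✓
GC clamp: 3' end CGC has 3 G/C ✓
homopolymer run: longest run = 3 ✓

Meets all criteria.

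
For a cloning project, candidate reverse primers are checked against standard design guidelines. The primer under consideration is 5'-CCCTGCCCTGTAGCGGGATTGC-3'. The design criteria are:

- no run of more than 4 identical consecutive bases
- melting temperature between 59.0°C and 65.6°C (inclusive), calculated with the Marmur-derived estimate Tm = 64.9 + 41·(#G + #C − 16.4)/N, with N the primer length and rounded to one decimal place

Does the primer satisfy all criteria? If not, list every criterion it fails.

Base counts: A=2, T=5, G=7, C=8 (length 22).
homopolymer run: longest run = 3 ✓
Tm: Tm = 64.9 + 41·(15 − 16.4)/22 = 62.3°C ✓

Meets all criteria.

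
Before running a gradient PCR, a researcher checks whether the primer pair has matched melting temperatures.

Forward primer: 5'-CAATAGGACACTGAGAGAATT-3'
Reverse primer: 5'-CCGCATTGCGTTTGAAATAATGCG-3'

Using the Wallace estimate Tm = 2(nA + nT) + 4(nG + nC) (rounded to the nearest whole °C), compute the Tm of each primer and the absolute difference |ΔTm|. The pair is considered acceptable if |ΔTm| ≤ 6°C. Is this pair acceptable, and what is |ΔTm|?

Forward: A=9 T=4 G=5 C=3 → Tm = 2·13 + 4·8 = 58°C.
Reverse: A=6 T=7 G=6 C=5 → Tm = 2·13 + 4·11 = 70°C.
|ΔTm| = |58 − 70| = 12°C, > 6°C.

|ΔTm| = 12°C; the pair is not acceptable.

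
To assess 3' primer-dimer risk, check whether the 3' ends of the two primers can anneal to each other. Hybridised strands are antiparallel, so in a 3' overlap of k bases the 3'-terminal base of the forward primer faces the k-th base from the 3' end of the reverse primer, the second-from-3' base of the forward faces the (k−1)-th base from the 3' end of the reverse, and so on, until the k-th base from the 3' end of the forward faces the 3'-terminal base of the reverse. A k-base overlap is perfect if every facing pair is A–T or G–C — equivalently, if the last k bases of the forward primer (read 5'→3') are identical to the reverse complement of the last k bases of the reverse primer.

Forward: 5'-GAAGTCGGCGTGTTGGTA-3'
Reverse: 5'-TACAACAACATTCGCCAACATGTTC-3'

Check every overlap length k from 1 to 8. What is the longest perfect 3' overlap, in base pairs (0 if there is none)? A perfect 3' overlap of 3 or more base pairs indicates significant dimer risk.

Longest perfect overlap: 0 complementary base pairs; below the dimer-risk threshold (threshold 3).

Last 8 bases (5'→3') — forward …TGTTGGTA, reverse …ACATGTTC.
Reverse complement of the reverse primer's last 8 bases: GAACATGT; its first k bases are the reverse complement of the reverse primer's last k bases, so a perfect k-base overlap needs the forward primer's last k bases to equal them.
Comparing (forward last k vs required): k=1: A vs G ✗; k=2: TA vs GA ✗; k=3: GTA vs GAA ✗; k=4: GGTA vs GAAC ✗; k=5: TGGTA vs GAACA ✗; k=6: TTGGTA vs GAACAT ✗; k=7: GTTGGTA vs GAACATG ✗; k=8: TGTTGGTA vs GAACATGT ✗.
No overlap length from 1 to 8 is perfect, so the longest perfect 3' overlap is 0.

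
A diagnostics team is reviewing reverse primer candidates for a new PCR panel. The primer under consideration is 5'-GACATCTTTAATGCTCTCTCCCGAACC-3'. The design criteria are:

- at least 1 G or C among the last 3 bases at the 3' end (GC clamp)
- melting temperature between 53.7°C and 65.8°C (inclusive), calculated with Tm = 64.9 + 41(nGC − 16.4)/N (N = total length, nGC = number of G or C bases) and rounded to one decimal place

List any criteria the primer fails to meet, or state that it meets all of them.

Meets all criteria.

Base counts: A=6, T=8, G=3, C=10 (length 27).
GC clamp: 3' end ACC has 2 G/C ✓
Tm: Tm = 64.9 + 41·(13 − 16.4)/27 = 59.7°C ✓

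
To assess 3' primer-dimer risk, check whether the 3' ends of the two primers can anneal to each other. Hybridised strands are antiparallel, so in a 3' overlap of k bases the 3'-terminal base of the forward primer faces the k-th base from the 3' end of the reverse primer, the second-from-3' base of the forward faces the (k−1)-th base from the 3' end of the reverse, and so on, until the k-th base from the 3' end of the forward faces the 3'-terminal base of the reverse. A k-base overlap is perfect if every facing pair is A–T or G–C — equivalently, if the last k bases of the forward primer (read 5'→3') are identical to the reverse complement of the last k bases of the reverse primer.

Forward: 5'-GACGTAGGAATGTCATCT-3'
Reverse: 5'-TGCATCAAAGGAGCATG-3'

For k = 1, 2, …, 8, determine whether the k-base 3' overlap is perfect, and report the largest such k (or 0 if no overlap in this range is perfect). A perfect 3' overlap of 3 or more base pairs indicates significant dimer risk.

Longest perfect overlap: 0 complementary base pairs; below the dimer-risk threshold (threshold 3).

Last 8 bases (5'→3') — forward …TGTCATCT, reverse …GGAGCATG.
Reverse complement of the reverse primer's last 8 bases: CATGCTCC; its first k bases are the reverse complement of the reverse primer's last k bases, so a perfect k-base overlap needs the forward primer's last k bases to equal them.
Comparing (forward last k vs required): k=1: T vs C ✗; k=2: CT vs CA ✗; k=3: TCT vs CAT ✗; k=4: ATCT vs CATG ✗; k=5: CATCT vs CATGC ✗; k=6: TCATCT vs CATGCT ✗; k=7: GTCATCT vs CATGCTC ✗; k=8: TGTCATCT vs CATGCTCC ✗.
No overlap length from 1 to 8 is perfect, so the longest perfect 3' overlap is 0.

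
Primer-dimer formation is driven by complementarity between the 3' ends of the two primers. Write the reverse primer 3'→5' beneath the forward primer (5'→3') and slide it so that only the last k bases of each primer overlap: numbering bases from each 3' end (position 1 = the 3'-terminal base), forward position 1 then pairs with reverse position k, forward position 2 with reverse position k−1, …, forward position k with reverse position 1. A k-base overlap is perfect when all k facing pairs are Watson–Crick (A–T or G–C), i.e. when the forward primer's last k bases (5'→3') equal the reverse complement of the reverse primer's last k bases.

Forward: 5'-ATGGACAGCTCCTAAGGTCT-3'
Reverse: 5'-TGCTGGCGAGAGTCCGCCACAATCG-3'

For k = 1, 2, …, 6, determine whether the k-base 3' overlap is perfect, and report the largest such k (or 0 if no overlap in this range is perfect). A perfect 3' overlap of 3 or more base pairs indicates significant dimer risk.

Last 6 bases (5'→3') — forward …AGGTCT, reverse …CAATCG.
Reverse complement of the reverse primer's last 6 bases: CGATTG; its first k bases are the reverse complement of the reverse primer's last k bases, so a perfect k-base overlap needs the forward primer's last k bases to equal them.
Comparing (forward last k vs required): k=1: T vs C ✗; k=2: CT vs CG ✗; k=3: TCT vs CGA ✗; k=4: GTCT vs CGAT ✗; k=5: GGTCT vs CGATT ✗; k=6: AGGTCT vs CGATTG ✗.
No overlap length from 1 to 6 is perfect, so the longest perfect 3' overlap is 0.

Longest perfect overlap: 0 complementary base pairs; below the dimer-risk threshold (threshold 3).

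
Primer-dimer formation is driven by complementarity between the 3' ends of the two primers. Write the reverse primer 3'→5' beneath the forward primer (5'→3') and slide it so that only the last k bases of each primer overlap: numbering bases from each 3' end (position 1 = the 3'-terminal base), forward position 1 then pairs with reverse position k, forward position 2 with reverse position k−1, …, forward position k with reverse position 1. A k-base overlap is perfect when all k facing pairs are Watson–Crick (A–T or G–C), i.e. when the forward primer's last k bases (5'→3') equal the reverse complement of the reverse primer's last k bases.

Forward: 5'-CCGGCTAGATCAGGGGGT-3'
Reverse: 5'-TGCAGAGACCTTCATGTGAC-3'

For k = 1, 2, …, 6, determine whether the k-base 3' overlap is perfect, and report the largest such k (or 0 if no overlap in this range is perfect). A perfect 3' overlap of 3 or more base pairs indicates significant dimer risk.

Last 6 bases (5'→3') — forward …GGGGGT, reverse …TGTGAC.
Reverse complement of the reverse primer's last 6 bases: GTCACA; its first k bases are the reverse complement of the reverse primer's last k bases, so a perfect k-base overlap needs the forward primer's last k bases to equal them.
Comparing (forward last k vs required): k=1: T vs G ✗; k=2: GT vs GT ✓; k=3: GGT vs GTC ✗; k=4: GGGT vs GTCA ✗; k=5: GGGGT vs GTCAC ✗; k=6: GGGGGT vs GTCACA ✗.
Only k = 2 is perfect, so the longest perfect 3' overlap is 2.

Longest perfect overlap: 2 complementary base pairs; below the dimer-risk threshold (threshold 3).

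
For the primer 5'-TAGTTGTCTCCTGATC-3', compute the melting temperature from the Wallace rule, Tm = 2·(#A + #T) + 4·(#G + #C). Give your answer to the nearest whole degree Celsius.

Base counts: A=2, T=7, G=3, C=4 (length 16).
Tm = 2·(2+7) + 4·(3+4) = 2·9 + 4·7 = 18 + 28 = 46°C.

46°C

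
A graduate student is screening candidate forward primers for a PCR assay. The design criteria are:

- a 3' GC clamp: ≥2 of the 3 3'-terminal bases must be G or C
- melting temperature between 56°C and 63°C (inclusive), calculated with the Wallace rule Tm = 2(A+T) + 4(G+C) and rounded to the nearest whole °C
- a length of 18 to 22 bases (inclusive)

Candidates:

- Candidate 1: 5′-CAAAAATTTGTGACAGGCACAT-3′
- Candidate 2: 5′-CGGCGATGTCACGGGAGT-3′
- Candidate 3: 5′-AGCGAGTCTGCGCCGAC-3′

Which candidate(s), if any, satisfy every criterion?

Candidate 1 (22 nt, A=9 T=5 G=4 C=4): 3' end CAT has 1 G/C, need ≥2 ✗; Tm = 2·14 + 4·8 = 60°C ✓; length 22 ✓ — fails.
Candidate 2 (18 nt, A=3 T=3 G=8 C=4): 3' end AGT has 1 G/C, need ≥2 ✗; Tm = 2·6 + 4·12 = 60°C ✓; length 18 ✓ — fails.
Candidate 3 (17 nt, A=3 T=2 G=6 C=6): 3' end GAC has 2 G/C ✓; Tm = 2·5 + 4·12 = 58°C ✓; length 17, outside 18–22 ✗ — fails.

None of the candidates satisfy all criteria.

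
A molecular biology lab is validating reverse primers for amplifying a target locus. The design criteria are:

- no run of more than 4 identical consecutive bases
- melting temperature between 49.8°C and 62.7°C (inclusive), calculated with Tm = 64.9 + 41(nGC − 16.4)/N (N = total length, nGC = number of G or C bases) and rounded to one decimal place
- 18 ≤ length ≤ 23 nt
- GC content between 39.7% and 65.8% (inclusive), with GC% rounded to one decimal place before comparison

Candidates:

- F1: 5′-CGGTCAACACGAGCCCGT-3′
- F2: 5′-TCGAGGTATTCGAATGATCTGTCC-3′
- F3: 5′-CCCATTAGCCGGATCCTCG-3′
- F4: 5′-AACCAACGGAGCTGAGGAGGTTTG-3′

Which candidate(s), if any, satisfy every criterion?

F1 (18 nt, A=4 T=2 G=5 C=7): longest run = 3 ✓; Tm = 64.9 + 41·(12 − 16.4)/18 = 54.9°C ✓; length 18 ✓; GC 12/18 = 66.7%, outside 39.7–65.8% ✗ — fails.
F2 (24 nt, A=5 T=8 G=6 C=5): longest run = 2 ✓; Tm = 64.9 + 41·(11 − 16.4)/24 = 55.7°C ✓; length 24, outside 18–23 ✗; GC 11/24 = 45.8% ✓ — fails.
F3 (19 nt, A=3 T=4 G=4 C=8): longest run = 3 ✓; Tm = 64.9 + 41·(12 − 16.4)/19 = 55.4°C ✓; length 19 ✓; GC 12/19 = 63.2% ✓ — passes.
F4 (24 nt, A=7 T=4 G=9 C=4): longest run = 3 ✓; Tm = 64.9 + 41·(13 − 16.4)/24 = 59.1°C ✓; length 24, outside 18–23 ✗; GC 13/24 = 54.2% ✓ — fails.

F3 only.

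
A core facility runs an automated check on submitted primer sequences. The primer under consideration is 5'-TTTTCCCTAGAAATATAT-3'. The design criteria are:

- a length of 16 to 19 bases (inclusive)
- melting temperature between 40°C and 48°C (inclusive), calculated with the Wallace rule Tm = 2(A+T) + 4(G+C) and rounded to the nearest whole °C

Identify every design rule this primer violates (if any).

Meets all criteria.

Base counts: A=6, T=8, G=1, C=3 (length 18).
length: length 18 ✓
Tm: Tm = 2·14 + 4·4 = 44°C ✓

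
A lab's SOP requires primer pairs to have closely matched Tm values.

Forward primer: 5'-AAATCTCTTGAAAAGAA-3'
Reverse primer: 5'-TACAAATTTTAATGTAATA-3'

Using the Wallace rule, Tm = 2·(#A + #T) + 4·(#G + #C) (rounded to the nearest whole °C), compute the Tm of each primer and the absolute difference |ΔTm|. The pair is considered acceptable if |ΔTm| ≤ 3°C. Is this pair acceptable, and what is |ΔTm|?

Forward: A=9 T=4 G=2 C=2 → Tm = 2·13 + 4·4 = 42°C.
Reverse: A=9 T=8 G=1 C=1 → Tm = 2·17 + 4·2 = 42°C.
|ΔTm| = |42 − 42| = 0°C, ≤ 3°C.

|ΔTm| = 0°C; the pair is acceptable.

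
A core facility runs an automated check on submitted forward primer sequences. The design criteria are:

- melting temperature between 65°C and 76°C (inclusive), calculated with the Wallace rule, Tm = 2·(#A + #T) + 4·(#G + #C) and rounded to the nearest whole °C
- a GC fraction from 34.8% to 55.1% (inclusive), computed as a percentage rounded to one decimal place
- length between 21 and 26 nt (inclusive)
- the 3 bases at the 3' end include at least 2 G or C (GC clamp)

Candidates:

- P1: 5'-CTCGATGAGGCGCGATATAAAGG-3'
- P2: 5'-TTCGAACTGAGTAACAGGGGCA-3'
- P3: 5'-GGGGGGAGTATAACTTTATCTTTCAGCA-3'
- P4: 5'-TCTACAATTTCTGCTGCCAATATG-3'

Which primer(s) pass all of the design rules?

P1 (23 nt, A=7 T=4 G=8 C=4): Tm = 2·11 + 4·12 = 70°C ✓; GC 12/23 = 52.2% ✓; length 23 ✓; 3' end AGG has 2 G/C ✓ — passes.
P2 (22 nt, A=7 T=4 G=7 C=4): Tm = 2·11 + 4·11 = 66°C ✓; GC 11/22 = 50.0% ✓; length 22 ✓; 3' end GCA has 2 G/C ✓ — passes.
P3 (28 nt, A=7 T=9 G=8 C=4): Tm = 2·16 + 4·12 = 80°C, outside 65–76°C ✗; GC 12/28 = 42.9% ✓; length 28, outside 21–26 ✗; 3' end GCA has 2 G/C ✓ — fails.
P4 (24 nt, A=6 T=9 G=3 C=6): Tm = 2·15 + 4·9 = 66°C ✓; GC 9/24 = 37.5% ✓; length 24 ✓; 3' end ATG has 1 G/C, need ≥2 ✗ — fails.

P1 and P2.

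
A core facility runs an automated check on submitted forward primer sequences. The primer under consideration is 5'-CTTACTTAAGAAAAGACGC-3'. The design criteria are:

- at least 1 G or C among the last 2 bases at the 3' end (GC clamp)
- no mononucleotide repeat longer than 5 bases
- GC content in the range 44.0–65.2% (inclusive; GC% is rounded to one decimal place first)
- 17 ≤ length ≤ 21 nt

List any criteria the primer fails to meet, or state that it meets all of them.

Base counts: A=8, T=4, G=3, C=4 (length 19).
GC clamp: 3' end GC has 2 G/C ✓
homopolymer run: longest run = 4 ✓
GC content: GC 7/19 = 36.8%, outside 44.0–65.2% ✗
length: length 19 ✓

Fails: GC content.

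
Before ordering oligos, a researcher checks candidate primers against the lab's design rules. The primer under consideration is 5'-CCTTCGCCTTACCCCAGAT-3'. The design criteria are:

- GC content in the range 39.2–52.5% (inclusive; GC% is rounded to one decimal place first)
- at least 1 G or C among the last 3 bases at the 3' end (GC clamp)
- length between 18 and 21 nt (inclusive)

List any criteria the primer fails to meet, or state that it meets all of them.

Base counts: A=3, T=5, G=2, C=9 (length 19).
GC content: GC 11/19 = 57.9%, outside 39.2–52.5% ✗
GC clamp: 3' end GAT has 1 G/C ✓
length: length 19 ✓

Fails: GC content.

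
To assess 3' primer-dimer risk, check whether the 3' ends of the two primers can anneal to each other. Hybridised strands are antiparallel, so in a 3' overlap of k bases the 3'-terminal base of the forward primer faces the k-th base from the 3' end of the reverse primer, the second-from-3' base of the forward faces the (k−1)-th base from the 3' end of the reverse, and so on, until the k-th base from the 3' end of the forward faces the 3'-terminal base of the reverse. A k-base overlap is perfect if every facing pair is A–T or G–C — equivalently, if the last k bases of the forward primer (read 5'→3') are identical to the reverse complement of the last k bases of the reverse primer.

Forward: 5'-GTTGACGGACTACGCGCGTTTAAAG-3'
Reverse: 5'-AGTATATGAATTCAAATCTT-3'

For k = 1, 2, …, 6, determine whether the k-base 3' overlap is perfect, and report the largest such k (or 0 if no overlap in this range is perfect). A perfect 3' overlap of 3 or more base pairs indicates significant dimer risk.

Last 6 bases (5'→3') — forward …TTAAAG, reverse …AATCTT.
Reverse complement of the reverse primer's last 6 bases: AAGATT; its first k bases are the reverse complement of the reverse primer's last k bases, so a perfect k-base overlap needs the forward primer's last k bases to equal them.
Comparing (forward last k vs required): k=1: G vs A ✗; k=2: AG vs AA ✗; k=3: AAG vs AAG ✓; k=4: AAAG vs AAGA ✗; k=5: TAAAG vs AAGAT ✗; k=6: TTAAAG vs AAGATT ✗.
Only k = 3 is perfect, so the longest perfect 3' overlap is 3.

Longest perfect overlap: 3 complementary base pairs; significant dimer risk (threshold 3).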